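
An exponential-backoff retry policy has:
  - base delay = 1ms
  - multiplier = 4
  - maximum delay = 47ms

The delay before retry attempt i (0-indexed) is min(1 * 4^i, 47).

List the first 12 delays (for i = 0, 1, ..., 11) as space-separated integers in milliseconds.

Computing each delay:
  i=0: min(1*4^0, 47) = 1
  i=1: min(1*4^1, 47) = 4
  i=2: min(1*4^2, 47) = 16
  i=3: min(1*4^3, 47) = 47
  i=4: min(1*4^4, 47) = 47
  i=5: min(1*4^5, 47) = 47
  i=6: min(1*4^6, 47) = 47
  i=7: min(1*4^7, 47) = 47
  i=8: min(1*4^8, 47) = 47
  i=9: min(1*4^9, 47) = 47
  i=10: min(1*4^10, 47) = 47
  i=11: min(1*4^11, 47) = 47

Answer: 1 4 16 47 47 47 47 47 47 47 47 47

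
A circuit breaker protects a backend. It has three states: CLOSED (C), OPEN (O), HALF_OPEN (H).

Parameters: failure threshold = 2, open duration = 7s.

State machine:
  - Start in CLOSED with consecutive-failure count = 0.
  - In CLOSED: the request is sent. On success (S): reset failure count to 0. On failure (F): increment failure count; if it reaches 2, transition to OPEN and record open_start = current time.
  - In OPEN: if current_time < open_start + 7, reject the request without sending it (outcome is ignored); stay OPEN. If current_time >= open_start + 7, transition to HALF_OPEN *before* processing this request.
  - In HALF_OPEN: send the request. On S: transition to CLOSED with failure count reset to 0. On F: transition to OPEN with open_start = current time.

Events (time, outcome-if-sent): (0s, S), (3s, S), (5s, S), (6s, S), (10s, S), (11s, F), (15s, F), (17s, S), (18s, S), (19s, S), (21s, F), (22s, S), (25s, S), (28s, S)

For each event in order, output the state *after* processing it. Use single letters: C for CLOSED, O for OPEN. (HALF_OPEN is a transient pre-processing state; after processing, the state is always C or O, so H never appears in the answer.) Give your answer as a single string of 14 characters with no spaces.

State after each event:
  event#1 t=0s outcome=S: state=CLOSED
  event#2 t=3s outcome=S: state=CLOSED
  event#3 t=5s outcome=S: state=CLOSED
  event#4 t=6s outcome=S: state=CLOSED
  event#5 t=10s outcome=S: state=CLOSED
  event#6 t=11s outcome=F: state=CLOSED
  event#7 t=15s outcome=F: state=OPEN
  event#8 t=17s outcome=S: state=OPEN
  event#9 t=18s outcome=S: state=OPEN
  event#10 t=19s outcome=S: state=OPEN
  event#11 t=21s outcome=F: state=OPEN
  event#12 t=22s outcome=S: state=CLOSED
  event#13 t=25s outcome=S: state=CLOSED
  event#14 t=28s outcome=S: state=CLOSED

Answer: CCCCCCOOOOOCCC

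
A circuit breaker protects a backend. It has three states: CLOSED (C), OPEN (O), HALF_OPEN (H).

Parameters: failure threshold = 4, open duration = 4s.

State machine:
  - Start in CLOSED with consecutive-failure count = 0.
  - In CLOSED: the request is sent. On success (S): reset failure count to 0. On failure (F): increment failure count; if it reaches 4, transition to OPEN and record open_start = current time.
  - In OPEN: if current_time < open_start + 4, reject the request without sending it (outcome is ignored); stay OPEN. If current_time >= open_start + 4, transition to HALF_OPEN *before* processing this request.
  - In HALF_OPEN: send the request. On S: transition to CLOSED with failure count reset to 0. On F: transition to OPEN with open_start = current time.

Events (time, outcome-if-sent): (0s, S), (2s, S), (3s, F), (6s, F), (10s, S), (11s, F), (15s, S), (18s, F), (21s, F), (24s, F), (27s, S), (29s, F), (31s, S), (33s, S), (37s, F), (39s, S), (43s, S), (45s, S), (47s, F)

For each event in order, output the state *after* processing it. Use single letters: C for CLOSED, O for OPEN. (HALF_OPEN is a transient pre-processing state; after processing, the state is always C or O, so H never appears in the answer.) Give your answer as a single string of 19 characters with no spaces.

State after each event:
  event#1 t=0s outcome=S: state=CLOSED
  event#2 t=2s outcome=S: state=CLOSED
  event#3 t=3s outcome=F: state=CLOSED
  event#4 t=6s outcome=F: state=CLOSED
  event#5 t=10s outcome=S: state=CLOSED
  event#6 t=11s outcome=F: state=CLOSED
  event#7 t=15s outcome=S: state=CLOSED
  event#8 t=18s outcome=F: state=CLOSED
  event#9 t=21s outcome=F: state=CLOSED
  event#10 t=24s outcome=F: state=CLOSED
  event#11 t=27s outcome=S: state=CLOSED
  event#12 t=29s outcome=F: state=CLOSED
  event#13 t=31s outcome=S: state=CLOSED
  event#14 t=33s outcome=S: state=CLOSED
  event#15 t=37s outcome=F: state=CLOSED
  event#16 t=39s outcome=S: state=CLOSED
  event#17 t=43s outcome=S: state=CLOSED
  event#18 t=45s outcome=S: state=CLOSED
  event#19 t=47s outcome=F: state=CLOSED

Answer: CCCCCCCCCCCCCCCCCCC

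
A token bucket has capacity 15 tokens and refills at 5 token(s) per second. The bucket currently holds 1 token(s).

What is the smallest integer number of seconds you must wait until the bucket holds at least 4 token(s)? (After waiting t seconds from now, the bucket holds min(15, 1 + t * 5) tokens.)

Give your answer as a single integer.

Need 1 + t * 5 >= 4, so t >= 3/5.
Smallest integer t = ceil(3/5) = 1.

Answer: 1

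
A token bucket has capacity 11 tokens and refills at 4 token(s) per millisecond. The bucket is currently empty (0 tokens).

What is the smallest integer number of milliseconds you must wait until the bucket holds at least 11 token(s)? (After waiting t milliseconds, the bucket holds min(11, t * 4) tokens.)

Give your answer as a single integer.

Need t * 4 >= 11, so t >= 11/4.
Smallest integer t = ceil(11/4) = 3.

Answer: 3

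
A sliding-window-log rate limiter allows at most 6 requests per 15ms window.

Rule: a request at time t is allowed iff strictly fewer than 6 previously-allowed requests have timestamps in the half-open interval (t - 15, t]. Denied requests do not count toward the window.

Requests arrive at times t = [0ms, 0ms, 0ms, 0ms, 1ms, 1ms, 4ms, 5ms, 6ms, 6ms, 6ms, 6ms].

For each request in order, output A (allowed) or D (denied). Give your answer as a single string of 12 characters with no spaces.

Tracking allowed requests in the window:
  req#1 t=0ms: ALLOW
  req#2 t=0ms: ALLOW
  req#3 t=0ms: ALLOW
  req#4 t=0ms: ALLOW
  req#5 t=1ms: ALLOW
  req#6 t=1ms: ALLOW
  req#7 t=4ms: DENY
  req#8 t=5ms: DENY
  req#9 t=6ms: DENY
  req#10 t=6ms: DENY
  req#11 t=6ms: DENY
  req#12 t=6ms: DENY

Answer: AAAAAADDDDDD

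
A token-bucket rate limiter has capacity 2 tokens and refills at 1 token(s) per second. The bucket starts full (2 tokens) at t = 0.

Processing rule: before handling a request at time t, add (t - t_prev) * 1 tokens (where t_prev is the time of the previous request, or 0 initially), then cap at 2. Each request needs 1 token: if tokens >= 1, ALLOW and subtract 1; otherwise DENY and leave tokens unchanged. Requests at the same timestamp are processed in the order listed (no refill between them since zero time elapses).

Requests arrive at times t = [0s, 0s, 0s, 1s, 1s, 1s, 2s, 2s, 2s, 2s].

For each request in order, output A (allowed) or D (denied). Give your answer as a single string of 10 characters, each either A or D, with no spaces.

Answer: AADADDADDD

Derivation:
Simulating step by step:
  req#1 t=0s: ALLOW
  req#2 t=0s: ALLOW
  req#3 t=0s: DENY
  req#4 t=1s: ALLOW
  req#5 t=1s: DENY
  req#6 t=1s: DENY
  req#7 t=2s: ALLOW
  req#8 t=2s: DENY
  req#9 t=2s: DENY
  req#10 t=2s: DENY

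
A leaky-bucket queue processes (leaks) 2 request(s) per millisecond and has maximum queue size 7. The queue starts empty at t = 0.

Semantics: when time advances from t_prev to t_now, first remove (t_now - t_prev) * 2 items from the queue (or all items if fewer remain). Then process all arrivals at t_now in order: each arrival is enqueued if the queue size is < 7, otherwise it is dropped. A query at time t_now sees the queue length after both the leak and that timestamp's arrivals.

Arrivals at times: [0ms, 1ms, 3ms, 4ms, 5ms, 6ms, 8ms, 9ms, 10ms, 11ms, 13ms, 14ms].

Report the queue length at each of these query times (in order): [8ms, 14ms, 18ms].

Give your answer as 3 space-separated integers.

Queue lengths at query times:
  query t=8ms: backlog = 1
  query t=14ms: backlog = 1
  query t=18ms: backlog = 0

Answer: 1 1 0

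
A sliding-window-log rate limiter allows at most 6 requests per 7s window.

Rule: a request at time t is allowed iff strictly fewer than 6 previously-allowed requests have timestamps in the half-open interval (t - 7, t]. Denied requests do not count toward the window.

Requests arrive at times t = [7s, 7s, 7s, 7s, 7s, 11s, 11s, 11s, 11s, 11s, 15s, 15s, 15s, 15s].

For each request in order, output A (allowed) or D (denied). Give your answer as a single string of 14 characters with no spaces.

Tracking allowed requests in the window:
  req#1 t=7s: ALLOW
  req#2 t=7s: ALLOW
  req#3 t=7s: ALLOW
  req#4 t=7s: ALLOW
  req#5 t=7s: ALLOW
  req#6 t=11s: ALLOW
  req#7 t=11s: DENY
  req#8 t=11s: DENY
  req#9 t=11s: DENY
  req#10 t=11s: DENY
  req#11 t=15s: ALLOW
  req#12 t=15s: ALLOW
  req#13 t=15s: ALLOW
  req#14 t=15s: ALLOW

Answer: AAAAAADDDDAAAA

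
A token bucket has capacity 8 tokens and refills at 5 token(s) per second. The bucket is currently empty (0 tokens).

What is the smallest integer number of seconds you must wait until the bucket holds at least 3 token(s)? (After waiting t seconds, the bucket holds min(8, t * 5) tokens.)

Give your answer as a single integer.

Answer: 1

Derivation:
Need t * 5 >= 3, so t >= 3/5.
Smallest integer t = ceil(3/5) = 1.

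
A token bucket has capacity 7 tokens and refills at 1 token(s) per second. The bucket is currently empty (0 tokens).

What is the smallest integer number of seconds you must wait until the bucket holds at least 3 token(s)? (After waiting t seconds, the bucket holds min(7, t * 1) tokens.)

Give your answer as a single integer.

Answer: 3

Derivation:
Need t * 1 >= 3, so t >= 3/1.
Smallest integer t = ceil(3/1) = 3.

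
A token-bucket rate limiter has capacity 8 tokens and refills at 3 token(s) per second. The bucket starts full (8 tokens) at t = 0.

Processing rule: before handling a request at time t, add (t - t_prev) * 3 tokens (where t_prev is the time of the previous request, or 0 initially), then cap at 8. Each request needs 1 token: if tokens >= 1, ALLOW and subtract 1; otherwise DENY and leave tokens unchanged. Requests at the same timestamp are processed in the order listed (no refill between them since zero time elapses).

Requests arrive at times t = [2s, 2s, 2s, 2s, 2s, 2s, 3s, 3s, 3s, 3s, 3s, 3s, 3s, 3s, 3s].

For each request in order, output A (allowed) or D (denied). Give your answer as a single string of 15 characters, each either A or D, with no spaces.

Answer: AAAAAAAAAAADDDD

Derivation:
Simulating step by step:
  req#1 t=2s: ALLOW
  req#2 t=2s: ALLOW
  req#3 t=2s: ALLOW
  req#4 t=2s: ALLOW
  req#5 t=2s: ALLOW
  req#6 t=2s: ALLOW
  req#7 t=3s: ALLOW
  req#8 t=3s: ALLOW
  req#9 t=3s: ALLOW
  req#10 t=3s: ALLOW
  req#11 t=3s: ALLOW
  req#12 t=3s: DENY
  req#13 t=3s: DENY
  req#14 t=3s: DENY
  req#15 t=3s: DENY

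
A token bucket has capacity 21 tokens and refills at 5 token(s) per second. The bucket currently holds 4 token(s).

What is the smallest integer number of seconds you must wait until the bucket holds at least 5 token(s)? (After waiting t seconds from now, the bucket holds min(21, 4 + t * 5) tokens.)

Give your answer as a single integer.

Need 4 + t * 5 >= 5, so t >= 1/5.
Smallest integer t = ceil(1/5) = 1.

Answer: 1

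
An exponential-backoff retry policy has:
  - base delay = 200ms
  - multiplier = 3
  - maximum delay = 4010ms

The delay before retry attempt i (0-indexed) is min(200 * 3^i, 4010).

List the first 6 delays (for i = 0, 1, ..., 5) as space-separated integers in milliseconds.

Computing each delay:
  i=0: min(200*3^0, 4010) = 200
  i=1: min(200*3^1, 4010) = 600
  i=2: min(200*3^2, 4010) = 1800
  i=3: min(200*3^3, 4010) = 4010
  i=4: min(200*3^4, 4010) = 4010
  i=5: min(200*3^5, 4010) = 4010

Answer: 200 600 1800 4010 4010 4010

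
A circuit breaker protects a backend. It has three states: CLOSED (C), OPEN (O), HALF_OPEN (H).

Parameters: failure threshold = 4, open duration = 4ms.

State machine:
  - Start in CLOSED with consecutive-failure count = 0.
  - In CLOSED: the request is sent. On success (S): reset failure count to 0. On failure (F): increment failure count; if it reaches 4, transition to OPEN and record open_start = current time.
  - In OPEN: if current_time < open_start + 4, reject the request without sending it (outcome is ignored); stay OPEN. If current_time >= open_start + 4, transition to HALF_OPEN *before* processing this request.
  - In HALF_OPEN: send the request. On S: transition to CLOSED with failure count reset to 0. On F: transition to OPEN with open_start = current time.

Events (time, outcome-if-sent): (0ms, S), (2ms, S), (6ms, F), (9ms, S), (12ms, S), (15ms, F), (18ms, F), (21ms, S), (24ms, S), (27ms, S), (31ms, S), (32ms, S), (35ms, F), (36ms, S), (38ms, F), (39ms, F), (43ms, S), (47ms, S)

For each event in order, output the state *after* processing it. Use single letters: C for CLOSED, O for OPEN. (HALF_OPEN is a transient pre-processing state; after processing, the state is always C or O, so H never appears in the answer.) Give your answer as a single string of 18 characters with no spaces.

Answer: CCCCCCCCCCCCCCCCCC

Derivation:
State after each event:
  event#1 t=0ms outcome=S: state=CLOSED
  event#2 t=2ms outcome=S: state=CLOSED
  event#3 t=6ms outcome=F: state=CLOSED
  event#4 t=9ms outcome=S: state=CLOSED
  event#5 t=12ms outcome=S: state=CLOSED
  event#6 t=15ms outcome=F: state=CLOSED
  event#7 t=18ms outcome=F: state=CLOSED
  event#8 t=21ms outcome=S: state=CLOSED
  event#9 t=24ms outcome=S: state=CLOSED
  event#10 t=27ms outcome=S: state=CLOSED
  event#11 t=31ms outcome=S: state=CLOSED
  event#12 t=32ms outcome=S: state=CLOSED
  event#13 t=35ms outcome=F: state=CLOSED
  event#14 t=36ms outcome=S: state=CLOSED
  event#15 t=38ms outcome=F: state=CLOSED
  event#16 t=39ms outcome=F: state=CLOSED
  event#17 t=43ms outcome=S: state=CLOSED
  event#18 t=47ms outcome=S: state=CLOSED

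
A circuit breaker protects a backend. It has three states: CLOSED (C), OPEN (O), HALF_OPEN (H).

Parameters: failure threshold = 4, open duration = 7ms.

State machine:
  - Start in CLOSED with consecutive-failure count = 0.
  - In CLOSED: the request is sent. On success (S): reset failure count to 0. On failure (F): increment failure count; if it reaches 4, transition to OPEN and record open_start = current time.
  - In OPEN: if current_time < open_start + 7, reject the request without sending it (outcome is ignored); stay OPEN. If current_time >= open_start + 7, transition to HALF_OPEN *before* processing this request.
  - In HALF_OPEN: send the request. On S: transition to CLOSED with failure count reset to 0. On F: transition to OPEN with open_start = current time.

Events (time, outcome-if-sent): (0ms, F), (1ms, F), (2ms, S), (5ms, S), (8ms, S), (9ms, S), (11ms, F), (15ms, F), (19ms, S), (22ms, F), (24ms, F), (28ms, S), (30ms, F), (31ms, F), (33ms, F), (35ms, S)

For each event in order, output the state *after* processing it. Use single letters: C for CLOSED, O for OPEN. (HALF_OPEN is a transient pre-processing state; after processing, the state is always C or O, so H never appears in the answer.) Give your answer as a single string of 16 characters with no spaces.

State after each event:
  event#1 t=0ms outcome=F: state=CLOSED
  event#2 t=1ms outcome=F: state=CLOSED
  event#3 t=2ms outcome=S: state=CLOSED
  event#4 t=5ms outcome=S: state=CLOSED
  event#5 t=8ms outcome=S: state=CLOSED
  event#6 t=9ms outcome=S: state=CLOSED
  event#7 t=11ms outcome=F: state=CLOSED
  event#8 t=15ms outcome=F: state=CLOSED
  event#9 t=19ms outcome=S: state=CLOSED
  event#10 t=22ms outcome=F: state=CLOSED
  event#11 t=24ms outcome=F: state=CLOSED
  event#12 t=28ms outcome=S: state=CLOSED
  event#13 t=30ms outcome=F: state=CLOSED
  event#14 t=31ms outcome=F: state=CLOSED
  event#15 t=33ms outcome=F: state=CLOSED
  event#16 t=35ms outcome=S: state=CLOSED

Answer: CCCCCCCCCCCCCCCC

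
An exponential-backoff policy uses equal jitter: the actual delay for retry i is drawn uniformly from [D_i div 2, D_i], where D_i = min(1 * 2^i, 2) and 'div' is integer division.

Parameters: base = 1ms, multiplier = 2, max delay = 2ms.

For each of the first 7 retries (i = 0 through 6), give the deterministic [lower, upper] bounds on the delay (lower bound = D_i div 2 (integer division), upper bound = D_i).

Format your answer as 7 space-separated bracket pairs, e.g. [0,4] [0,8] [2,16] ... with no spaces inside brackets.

Answer: [0,1] [1,2] [1,2] [1,2] [1,2] [1,2] [1,2]

Derivation:
Computing bounds per retry:
  i=0: D_i=min(1*2^0,2)=1, bounds=[0,1]
  i=1: D_i=min(1*2^1,2)=2, bounds=[1,2]
  i=2: D_i=min(1*2^2,2)=2, bounds=[1,2]
  i=3: D_i=min(1*2^3,2)=2, bounds=[1,2]
  i=4: D_i=min(1*2^4,2)=2, bounds=[1,2]
  i=5: D_i=min(1*2^5,2)=2, bounds=[1,2]
  i=6: D_i=min(1*2^6,2)=2, bounds=[1,2]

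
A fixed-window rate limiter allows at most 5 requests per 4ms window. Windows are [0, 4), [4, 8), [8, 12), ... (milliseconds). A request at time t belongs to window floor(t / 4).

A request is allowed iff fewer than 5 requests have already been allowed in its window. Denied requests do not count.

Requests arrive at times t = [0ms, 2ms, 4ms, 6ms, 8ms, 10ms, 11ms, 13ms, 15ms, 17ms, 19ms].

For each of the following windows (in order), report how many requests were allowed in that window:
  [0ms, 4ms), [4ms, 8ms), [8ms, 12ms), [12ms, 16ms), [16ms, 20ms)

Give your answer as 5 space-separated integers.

Answer: 2 2 3 2 2

Derivation:
Processing requests:
  req#1 t=0ms (window 0): ALLOW
  req#2 t=2ms (window 0): ALLOW
  req#3 t=4ms (window 1): ALLOW
  req#4 t=6ms (window 1): ALLOW
  req#5 t=8ms (window 2): ALLOW
  req#6 t=10ms (window 2): ALLOW
  req#7 t=11ms (window 2): ALLOW
  req#8 t=13ms (window 3): ALLOW
  req#9 t=15ms (window 3): ALLOW
  req#10 t=17ms (window 4): ALLOW
  req#11 t=19ms (window 4): ALLOW

Allowed counts by window: 2 2 3 2 2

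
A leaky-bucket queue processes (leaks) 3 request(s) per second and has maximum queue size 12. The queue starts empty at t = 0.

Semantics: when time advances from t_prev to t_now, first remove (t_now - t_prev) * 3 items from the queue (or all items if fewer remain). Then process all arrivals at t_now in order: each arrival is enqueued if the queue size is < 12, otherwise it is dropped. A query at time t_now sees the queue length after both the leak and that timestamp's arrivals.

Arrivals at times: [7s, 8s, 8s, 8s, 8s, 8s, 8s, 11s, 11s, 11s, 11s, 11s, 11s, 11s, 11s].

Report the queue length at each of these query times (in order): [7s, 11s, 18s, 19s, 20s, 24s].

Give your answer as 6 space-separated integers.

Answer: 1 8 0 0 0 0

Derivation:
Queue lengths at query times:
  query t=7s: backlog = 1
  query t=11s: backlog = 8
  query t=18s: backlog = 0
  query t=19s: backlog = 0
  query t=20s: backlog = 0
  query t=24s: backlog = 0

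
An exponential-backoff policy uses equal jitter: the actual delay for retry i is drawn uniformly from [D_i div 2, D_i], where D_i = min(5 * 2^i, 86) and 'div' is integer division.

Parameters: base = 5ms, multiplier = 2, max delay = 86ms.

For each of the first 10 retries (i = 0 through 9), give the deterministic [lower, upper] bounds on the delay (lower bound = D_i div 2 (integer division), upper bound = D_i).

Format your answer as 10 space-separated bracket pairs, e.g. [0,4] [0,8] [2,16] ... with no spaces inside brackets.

Computing bounds per retry:
  i=0: D_i=min(5*2^0,86)=5, bounds=[2,5]
  i=1: D_i=min(5*2^1,86)=10, bounds=[5,10]
  i=2: D_i=min(5*2^2,86)=20, bounds=[10,20]
  i=3: D_i=min(5*2^3,86)=40, bounds=[20,40]
  i=4: D_i=min(5*2^4,86)=80, bounds=[40,80]
  i=5: D_i=min(5*2^5,86)=86, bounds=[43,86]
  i=6: D_i=min(5*2^6,86)=86, bounds=[43,86]
  i=7: D_i=min(5*2^7,86)=86, bounds=[43,86]
  i=8: D_i=min(5*2^8,86)=86, bounds=[43,86]
  i=9: D_i=min(5*2^9,86)=86, bounds=[43,86]

Answer: [2,5] [5,10] [10,20] [20,40] [40,80] [43,86] [43,86] [43,86] [43,86] [43,86]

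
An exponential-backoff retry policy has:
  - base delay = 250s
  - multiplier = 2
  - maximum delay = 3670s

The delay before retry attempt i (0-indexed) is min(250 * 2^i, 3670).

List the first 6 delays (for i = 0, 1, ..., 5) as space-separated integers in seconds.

Computing each delay:
  i=0: min(250*2^0, 3670) = 250
  i=1: min(250*2^1, 3670) = 500
  i=2: min(250*2^2, 3670) = 1000
  i=3: min(250*2^3, 3670) = 2000
  i=4: min(250*2^4, 3670) = 3670
  i=5: min(250*2^5, 3670) = 3670

Answer: 250 500 1000 2000 3670 3670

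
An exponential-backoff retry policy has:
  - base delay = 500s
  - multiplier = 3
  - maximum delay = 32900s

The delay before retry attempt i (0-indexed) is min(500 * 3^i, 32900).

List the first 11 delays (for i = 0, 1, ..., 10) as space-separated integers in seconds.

Computing each delay:
  i=0: min(500*3^0, 32900) = 500
  i=1: min(500*3^1, 32900) = 1500
  i=2: min(500*3^2, 32900) = 4500
  i=3: min(500*3^3, 32900) = 13500
  i=4: min(500*3^4, 32900) = 32900
  i=5: min(500*3^5, 32900) = 32900
  i=6: min(500*3^6, 32900) = 32900
  i=7: min(500*3^7, 32900) = 32900
  i=8: min(500*3^8, 32900) = 32900
  i=9: min(500*3^9, 32900) = 32900
  i=10: min(500*3^10, 32900) = 32900

Answer: 500 1500 4500 13500 32900 32900 32900 32900 32900 32900 32900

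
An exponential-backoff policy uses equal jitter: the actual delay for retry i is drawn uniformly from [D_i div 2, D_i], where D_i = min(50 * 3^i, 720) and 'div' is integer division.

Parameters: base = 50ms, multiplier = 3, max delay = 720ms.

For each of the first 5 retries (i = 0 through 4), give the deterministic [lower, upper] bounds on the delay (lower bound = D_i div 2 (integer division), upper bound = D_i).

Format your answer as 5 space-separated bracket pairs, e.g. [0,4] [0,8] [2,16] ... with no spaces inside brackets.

Computing bounds per retry:
  i=0: D_i=min(50*3^0,720)=50, bounds=[25,50]
  i=1: D_i=min(50*3^1,720)=150, bounds=[75,150]
  i=2: D_i=min(50*3^2,720)=450, bounds=[225,450]
  i=3: D_i=min(50*3^3,720)=720, bounds=[360,720]
  i=4: D_i=min(50*3^4,720)=720, bounds=[360,720]

Answer: [25,50] [75,150] [225,450] [360,720] [360,720]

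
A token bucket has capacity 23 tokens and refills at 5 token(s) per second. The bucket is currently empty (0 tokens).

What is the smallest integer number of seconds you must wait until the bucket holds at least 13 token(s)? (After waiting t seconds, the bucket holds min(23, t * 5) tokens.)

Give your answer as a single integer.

Need t * 5 >= 13, so t >= 13/5.
Smallest integer t = ceil(13/5) = 3.

Answer: 3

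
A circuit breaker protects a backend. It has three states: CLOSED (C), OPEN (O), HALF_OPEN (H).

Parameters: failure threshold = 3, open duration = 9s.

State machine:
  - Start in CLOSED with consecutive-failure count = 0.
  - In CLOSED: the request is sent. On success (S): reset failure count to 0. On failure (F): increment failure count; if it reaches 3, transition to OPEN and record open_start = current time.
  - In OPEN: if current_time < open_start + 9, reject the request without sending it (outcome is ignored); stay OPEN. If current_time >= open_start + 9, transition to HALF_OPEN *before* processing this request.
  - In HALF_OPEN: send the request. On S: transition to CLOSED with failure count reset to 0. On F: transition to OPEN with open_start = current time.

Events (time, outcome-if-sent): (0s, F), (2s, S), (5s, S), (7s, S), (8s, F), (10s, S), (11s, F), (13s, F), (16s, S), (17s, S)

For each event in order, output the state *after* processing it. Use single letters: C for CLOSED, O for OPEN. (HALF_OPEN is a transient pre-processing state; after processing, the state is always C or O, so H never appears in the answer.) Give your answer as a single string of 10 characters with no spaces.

Answer: CCCCCCCCCC

Derivation:
State after each event:
  event#1 t=0s outcome=F: state=CLOSED
  event#2 t=2s outcome=S: state=CLOSED
  event#3 t=5s outcome=S: state=CLOSED
  event#4 t=7s outcome=S: state=CLOSED
  event#5 t=8s outcome=F: state=CLOSED
  event#6 t=10s outcome=S: state=CLOSED
  event#7 t=11s outcome=F: state=CLOSED
  event#8 t=13s outcome=F: state=CLOSED
  event#9 t=16s outcome=S: state=CLOSED
  event#10 t=17s outcome=S: state=CLOSED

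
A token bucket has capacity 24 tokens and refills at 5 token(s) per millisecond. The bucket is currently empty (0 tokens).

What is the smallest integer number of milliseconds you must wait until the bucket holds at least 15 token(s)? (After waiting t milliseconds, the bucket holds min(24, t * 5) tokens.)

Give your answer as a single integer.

Answer: 3

Derivation:
Need t * 5 >= 15, so t >= 15/5.
Smallest integer t = ceil(15/5) = 3.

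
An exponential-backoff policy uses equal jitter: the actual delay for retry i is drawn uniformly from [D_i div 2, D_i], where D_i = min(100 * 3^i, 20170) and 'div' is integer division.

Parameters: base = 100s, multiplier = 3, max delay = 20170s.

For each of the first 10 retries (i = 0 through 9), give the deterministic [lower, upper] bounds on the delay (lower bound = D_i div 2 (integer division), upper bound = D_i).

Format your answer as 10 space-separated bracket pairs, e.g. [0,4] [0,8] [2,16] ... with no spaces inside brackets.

Computing bounds per retry:
  i=0: D_i=min(100*3^0,20170)=100, bounds=[50,100]
  i=1: D_i=min(100*3^1,20170)=300, bounds=[150,300]
  i=2: D_i=min(100*3^2,20170)=900, bounds=[450,900]
  i=3: D_i=min(100*3^3,20170)=2700, bounds=[1350,2700]
  i=4: D_i=min(100*3^4,20170)=8100, bounds=[4050,8100]
  i=5: D_i=min(100*3^5,20170)=20170, bounds=[10085,20170]
  i=6: D_i=min(100*3^6,20170)=20170, bounds=[10085,20170]
  i=7: D_i=min(100*3^7,20170)=20170, bounds=[10085,20170]
  i=8: D_i=min(100*3^8,20170)=20170, bounds=[10085,20170]
  i=9: D_i=min(100*3^9,20170)=20170, bounds=[10085,20170]

Answer: [50,100] [150,300] [450,900] [1350,2700] [4050,8100] [10085,20170] [10085,20170] [10085,20170] [10085,20170] [10085,20170]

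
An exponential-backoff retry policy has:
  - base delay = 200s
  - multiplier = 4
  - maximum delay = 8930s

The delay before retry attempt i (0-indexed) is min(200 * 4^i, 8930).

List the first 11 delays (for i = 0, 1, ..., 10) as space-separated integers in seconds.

Answer: 200 800 3200 8930 8930 8930 8930 8930 8930 8930 8930

Derivation:
Computing each delay:
  i=0: min(200*4^0, 8930) = 200
  i=1: min(200*4^1, 8930) = 800
  i=2: min(200*4^2, 8930) = 3200
  i=3: min(200*4^3, 8930) = 8930
  i=4: min(200*4^4, 8930) = 8930
  i=5: min(200*4^5, 8930) = 8930
  i=6: min(200*4^6, 8930) = 8930
  i=7: min(200*4^7, 8930) = 8930
  i=8: min(200*4^8, 8930) = 8930
  i=9: min(200*4^9, 8930) = 8930
  i=10: min(200*4^10, 8930) = 8930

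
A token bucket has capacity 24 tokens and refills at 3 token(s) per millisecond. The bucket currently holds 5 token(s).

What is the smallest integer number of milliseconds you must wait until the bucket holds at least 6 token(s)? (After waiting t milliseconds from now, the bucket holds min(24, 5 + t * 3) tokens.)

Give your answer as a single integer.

Answer: 1

Derivation:
Need 5 + t * 3 >= 6, so t >= 1/3.
Smallest integer t = ceil(1/3) = 1.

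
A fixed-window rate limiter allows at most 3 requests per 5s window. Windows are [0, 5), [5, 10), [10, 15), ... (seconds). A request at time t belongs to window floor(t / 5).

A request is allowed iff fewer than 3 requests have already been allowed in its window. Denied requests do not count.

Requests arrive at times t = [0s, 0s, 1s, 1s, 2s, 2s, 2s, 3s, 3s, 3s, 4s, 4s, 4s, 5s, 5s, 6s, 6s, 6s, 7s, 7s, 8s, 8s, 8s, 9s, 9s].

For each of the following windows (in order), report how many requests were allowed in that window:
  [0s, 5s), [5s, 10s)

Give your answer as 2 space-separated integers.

Answer: 3 3

Derivation:
Processing requests:
  req#1 t=0s (window 0): ALLOW
  req#2 t=0s (window 0): ALLOW
  req#3 t=1s (window 0): ALLOW
  req#4 t=1s (window 0): DENY
  req#5 t=2s (window 0): DENY
  req#6 t=2s (window 0): DENY
  req#7 t=2s (window 0): DENY
  req#8 t=3s (window 0): DENY
  req#9 t=3s (window 0): DENY
  req#10 t=3s (window 0): DENY
  req#11 t=4s (window 0): DENY
  req#12 t=4s (window 0): DENY
  req#13 t=4s (window 0): DENY
  req#14 t=5s (window 1): ALLOW
  req#15 t=5s (window 1): ALLOW
  req#16 t=6s (window 1): ALLOW
  req#17 t=6s (window 1): DENY
  req#18 t=6s (window 1): DENY
  req#19 t=7s (window 1): DENY
  req#20 t=7s (window 1): DENY
  req#21 t=8s (window 1): DENY
  req#22 t=8s (window 1): DENY
  req#23 t=8s (window 1): DENY
  req#24 t=9s (window 1): DENY
  req#25 t=9s (window 1): DENY

Allowed counts by window: 3 3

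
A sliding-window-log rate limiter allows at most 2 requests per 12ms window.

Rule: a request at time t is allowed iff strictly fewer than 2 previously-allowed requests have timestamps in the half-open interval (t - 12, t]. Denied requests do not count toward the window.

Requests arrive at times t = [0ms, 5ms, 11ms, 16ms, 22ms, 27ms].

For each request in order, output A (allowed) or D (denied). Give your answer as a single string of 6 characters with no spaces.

Tracking allowed requests in the window:
  req#1 t=0ms: ALLOW
  req#2 t=5ms: ALLOW
  req#3 t=11ms: DENY
  req#4 t=16ms: ALLOW
  req#5 t=22ms: ALLOW
  req#6 t=27ms: DENY

Answer: AADAAD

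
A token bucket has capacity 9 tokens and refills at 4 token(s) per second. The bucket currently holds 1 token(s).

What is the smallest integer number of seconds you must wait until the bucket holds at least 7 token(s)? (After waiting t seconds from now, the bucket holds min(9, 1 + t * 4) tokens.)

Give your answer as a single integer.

Answer: 2

Derivation:
Need 1 + t * 4 >= 7, so t >= 6/4.
Smallest integer t = ceil(6/4) = 2.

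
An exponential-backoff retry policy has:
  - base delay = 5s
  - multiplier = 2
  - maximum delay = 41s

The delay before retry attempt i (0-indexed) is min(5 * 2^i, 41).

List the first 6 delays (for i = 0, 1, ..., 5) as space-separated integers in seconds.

Computing each delay:
  i=0: min(5*2^0, 41) = 5
  i=1: min(5*2^1, 41) = 10
  i=2: min(5*2^2, 41) = 20
  i=3: min(5*2^3, 41) = 40
  i=4: min(5*2^4, 41) = 41
  i=5: min(5*2^5, 41) = 41

Answer: 5 10 20 40 41 41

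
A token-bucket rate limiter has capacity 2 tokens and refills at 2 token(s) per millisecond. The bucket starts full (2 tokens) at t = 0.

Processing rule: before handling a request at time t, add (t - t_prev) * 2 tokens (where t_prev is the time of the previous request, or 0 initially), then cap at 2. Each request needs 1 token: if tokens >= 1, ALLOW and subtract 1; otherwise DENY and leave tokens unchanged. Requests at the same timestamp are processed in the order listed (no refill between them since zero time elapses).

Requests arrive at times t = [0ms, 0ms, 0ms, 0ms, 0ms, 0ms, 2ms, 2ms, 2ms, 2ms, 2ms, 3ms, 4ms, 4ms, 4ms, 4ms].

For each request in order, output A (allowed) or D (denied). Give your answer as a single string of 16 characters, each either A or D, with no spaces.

Simulating step by step:
  req#1 t=0ms: ALLOW
  req#2 t=0ms: ALLOW
  req#3 t=0ms: DENY
  req#4 t=0ms: DENY
  req#5 t=0ms: DENY
  req#6 t=0ms: DENY
  req#7 t=2ms: ALLOW
  req#8 t=2ms: ALLOW
  req#9 t=2ms: DENY
  req#10 t=2ms: DENY
  req#11 t=2ms: DENY
  req#12 t=3ms: ALLOW
  req#13 t=4ms: ALLOW
  req#14 t=4ms: ALLOW
  req#15 t=4ms: DENY
  req#16 t=4ms: DENY

Answer: AADDDDAADDDAAADD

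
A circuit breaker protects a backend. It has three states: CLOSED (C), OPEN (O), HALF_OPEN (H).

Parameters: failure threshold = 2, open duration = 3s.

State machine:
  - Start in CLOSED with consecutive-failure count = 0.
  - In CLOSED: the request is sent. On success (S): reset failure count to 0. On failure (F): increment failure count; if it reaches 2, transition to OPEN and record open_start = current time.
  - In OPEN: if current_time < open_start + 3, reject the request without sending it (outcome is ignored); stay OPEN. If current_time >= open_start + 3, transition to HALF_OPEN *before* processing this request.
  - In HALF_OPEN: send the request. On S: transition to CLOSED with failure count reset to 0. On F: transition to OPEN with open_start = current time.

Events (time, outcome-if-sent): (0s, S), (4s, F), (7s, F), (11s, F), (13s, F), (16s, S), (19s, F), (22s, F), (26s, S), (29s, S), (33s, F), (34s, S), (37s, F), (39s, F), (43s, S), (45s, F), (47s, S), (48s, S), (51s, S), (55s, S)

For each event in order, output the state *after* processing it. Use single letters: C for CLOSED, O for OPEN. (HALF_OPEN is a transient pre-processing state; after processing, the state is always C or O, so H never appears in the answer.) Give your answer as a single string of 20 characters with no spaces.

Answer: CCOOOCCOCCCCCOCCCCCC

Derivation:
State after each event:
  event#1 t=0s outcome=S: state=CLOSED
  event#2 t=4s outcome=F: state=CLOSED
  event#3 t=7s outcome=F: state=OPEN
  event#4 t=11s outcome=F: state=OPEN
  event#5 t=13s outcome=F: state=OPEN
  event#6 t=16s outcome=S: state=CLOSED
  event#7 t=19s outcome=F: state=CLOSED
  event#8 t=22s outcome=F: state=OPEN
  event#9 t=26s outcome=S: state=CLOSED
  event#10 t=29s outcome=S: state=CLOSED
  event#11 t=33s outcome=F: state=CLOSED
  event#12 t=34s outcome=S: state=CLOSED
  event#13 t=37s outcome=F: state=CLOSED
  event#14 t=39s outcome=F: state=OPEN
  event#15 t=43s outcome=S: state=CLOSED
  event#16 t=45s outcome=F: state=CLOSED
  event#17 t=47s outcome=S: state=CLOSED
  event#18 t=48s outcome=S: state=CLOSED
  event#19 t=51s outcome=S: state=CLOSED
  event#20 t=55s outcome=S: state=CLOSED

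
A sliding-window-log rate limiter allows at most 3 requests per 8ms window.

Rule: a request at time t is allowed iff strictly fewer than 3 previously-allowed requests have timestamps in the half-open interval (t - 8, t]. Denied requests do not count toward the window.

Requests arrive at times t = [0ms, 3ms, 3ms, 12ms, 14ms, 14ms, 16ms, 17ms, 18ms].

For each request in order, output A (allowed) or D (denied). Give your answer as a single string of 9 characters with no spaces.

Tracking allowed requests in the window:
  req#1 t=0ms: ALLOW
  req#2 t=3ms: ALLOW
  req#3 t=3ms: ALLOW
  req#4 t=12ms: ALLOW
  req#5 t=14ms: ALLOW
  req#6 t=14ms: ALLOW
  req#7 t=16ms: DENY
  req#8 t=17ms: DENY
  req#9 t=18ms: DENY

Answer: AAAAAADDD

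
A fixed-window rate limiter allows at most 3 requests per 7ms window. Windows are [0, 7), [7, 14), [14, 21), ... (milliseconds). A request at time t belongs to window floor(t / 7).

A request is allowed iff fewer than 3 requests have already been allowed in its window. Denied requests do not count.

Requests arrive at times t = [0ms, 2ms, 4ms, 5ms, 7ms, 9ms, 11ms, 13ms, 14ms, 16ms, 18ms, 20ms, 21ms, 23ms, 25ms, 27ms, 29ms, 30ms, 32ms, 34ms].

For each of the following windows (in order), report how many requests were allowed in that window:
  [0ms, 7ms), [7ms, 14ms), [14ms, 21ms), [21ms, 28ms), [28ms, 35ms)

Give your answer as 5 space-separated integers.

Processing requests:
  req#1 t=0ms (window 0): ALLOW
  req#2 t=2ms (window 0): ALLOW
  req#3 t=4ms (window 0): ALLOW
  req#4 t=5ms (window 0): DENY
  req#5 t=7ms (window 1): ALLOW
  req#6 t=9ms (window 1): ALLOW
  req#7 t=11ms (window 1): ALLOW
  req#8 t=13ms (window 1): DENY
  req#9 t=14ms (window 2): ALLOW
  req#10 t=16ms (window 2): ALLOW
  req#11 t=18ms (window 2): ALLOW
  req#12 t=20ms (window 2): DENY
  req#13 t=21ms (window 3): ALLOW
  req#14 t=23ms (window 3): ALLOW
  req#15 t=25ms (window 3): ALLOW
  req#16 t=27ms (window 3): DENY
  req#17 t=29ms (window 4): ALLOW
  req#18 t=30ms (window 4): ALLOW
  req#19 t=32ms (window 4): ALLOW
  req#20 t=34ms (window 4): DENY

Allowed counts by window: 3 3 3 3 3

Answer: 3 3 3 3 3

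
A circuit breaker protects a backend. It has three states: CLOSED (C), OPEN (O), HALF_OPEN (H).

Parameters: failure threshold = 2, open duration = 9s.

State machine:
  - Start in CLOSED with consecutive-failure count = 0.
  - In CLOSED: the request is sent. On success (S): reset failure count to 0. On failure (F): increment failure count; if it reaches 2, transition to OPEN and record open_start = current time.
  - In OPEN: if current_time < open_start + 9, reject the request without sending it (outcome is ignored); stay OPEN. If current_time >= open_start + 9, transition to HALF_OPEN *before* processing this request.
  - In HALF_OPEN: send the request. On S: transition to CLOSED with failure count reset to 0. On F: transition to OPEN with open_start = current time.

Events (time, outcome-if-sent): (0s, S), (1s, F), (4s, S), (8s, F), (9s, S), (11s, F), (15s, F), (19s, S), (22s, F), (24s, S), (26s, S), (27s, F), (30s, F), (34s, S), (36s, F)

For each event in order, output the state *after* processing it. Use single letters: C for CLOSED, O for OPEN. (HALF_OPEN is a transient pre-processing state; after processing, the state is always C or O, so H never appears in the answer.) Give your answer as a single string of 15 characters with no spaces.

Answer: CCCCCCOOOCCCOOO

Derivation:
State after each event:
  event#1 t=0s outcome=S: state=CLOSED
  event#2 t=1s outcome=F: state=CLOSED
  event#3 t=4s outcome=S: state=CLOSED
  event#4 t=8s outcome=F: state=CLOSED
  event#5 t=9s outcome=S: state=CLOSED
  event#6 t=11s outcome=F: state=CLOSED
  event#7 t=15s outcome=F: state=OPEN
  event#8 t=19s outcome=S: state=OPEN
  event#9 t=22s outcome=F: state=OPEN
  event#10 t=24s outcome=S: state=CLOSED
  event#11 t=26s outcome=S: state=CLOSED
  event#12 t=27s outcome=F: state=CLOSED
  event#13 t=30s outcome=F: state=OPEN
  event#14 t=34s outcome=S: state=OPEN
  event#15 t=36s outcome=F: state=OPEN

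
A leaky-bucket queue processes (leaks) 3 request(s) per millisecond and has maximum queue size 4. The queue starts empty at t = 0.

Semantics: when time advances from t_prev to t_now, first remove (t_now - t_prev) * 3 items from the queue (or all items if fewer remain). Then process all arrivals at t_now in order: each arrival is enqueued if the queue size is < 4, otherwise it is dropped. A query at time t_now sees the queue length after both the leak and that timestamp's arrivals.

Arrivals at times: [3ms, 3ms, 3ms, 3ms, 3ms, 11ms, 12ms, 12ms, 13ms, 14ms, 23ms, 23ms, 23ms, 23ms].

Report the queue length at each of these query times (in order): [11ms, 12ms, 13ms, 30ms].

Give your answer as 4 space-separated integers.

Queue lengths at query times:
  query t=11ms: backlog = 1
  query t=12ms: backlog = 2
  query t=13ms: backlog = 1
  query t=30ms: backlog = 0

Answer: 1 2 1 0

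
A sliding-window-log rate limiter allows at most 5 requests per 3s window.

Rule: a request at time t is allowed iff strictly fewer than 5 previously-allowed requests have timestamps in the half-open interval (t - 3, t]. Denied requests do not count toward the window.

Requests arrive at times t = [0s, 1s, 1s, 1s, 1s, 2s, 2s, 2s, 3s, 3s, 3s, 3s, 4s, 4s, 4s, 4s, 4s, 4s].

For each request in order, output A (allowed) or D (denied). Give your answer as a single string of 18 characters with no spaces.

Tracking allowed requests in the window:
  req#1 t=0s: ALLOW
  req#2 t=1s: ALLOW
  req#3 t=1s: ALLOW
  req#4 t=1s: ALLOW
  req#5 t=1s: ALLOW
  req#6 t=2s: DENY
  req#7 t=2s: DENY
  req#8 t=2s: DENY
  req#9 t=3s: ALLOW
  req#10 t=3s: DENY
  req#11 t=3s: DENY
  req#12 t=3s: DENY
  req#13 t=4s: ALLOW
  req#14 t=4s: ALLOW
  req#15 t=4s: ALLOW
  req#16 t=4s: ALLOW
  req#17 t=4s: DENY
  req#18 t=4s: DENY

Answer: AAAAADDDADDDAAAADD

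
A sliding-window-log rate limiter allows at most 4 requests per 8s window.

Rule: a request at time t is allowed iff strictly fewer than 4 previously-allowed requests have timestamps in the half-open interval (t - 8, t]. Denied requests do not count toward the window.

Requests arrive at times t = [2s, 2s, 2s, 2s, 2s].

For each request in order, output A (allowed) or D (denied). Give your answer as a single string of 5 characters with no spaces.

Answer: AAAAD

Derivation:
Tracking allowed requests in the window:
  req#1 t=2s: ALLOW
  req#2 t=2s: ALLOW
  req#3 t=2s: ALLOW
  req#4 t=2s: ALLOW
  req#5 t=2s: DENY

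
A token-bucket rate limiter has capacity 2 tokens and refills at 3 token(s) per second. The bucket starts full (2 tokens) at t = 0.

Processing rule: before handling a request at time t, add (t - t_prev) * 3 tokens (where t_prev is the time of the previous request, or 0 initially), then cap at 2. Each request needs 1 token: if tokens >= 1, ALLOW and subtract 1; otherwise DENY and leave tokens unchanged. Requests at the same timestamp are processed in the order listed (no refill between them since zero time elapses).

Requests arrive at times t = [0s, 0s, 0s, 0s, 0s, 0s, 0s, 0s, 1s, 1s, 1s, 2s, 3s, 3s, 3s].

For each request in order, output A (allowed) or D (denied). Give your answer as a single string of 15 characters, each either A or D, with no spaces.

Simulating step by step:
  req#1 t=0s: ALLOW
  req#2 t=0s: ALLOW
  req#3 t=0s: DENY
  req#4 t=0s: DENY
  req#5 t=0s: DENY
  req#6 t=0s: DENY
  req#7 t=0s: DENY
  req#8 t=0s: DENY
  req#9 t=1s: ALLOW
  req#10 t=1s: ALLOW
  req#11 t=1s: DENY
  req#12 t=2s: ALLOW
  req#13 t=3s: ALLOW
  req#14 t=3s: ALLOW
  req#15 t=3s: DENY

Answer: AADDDDDDAADAAAD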